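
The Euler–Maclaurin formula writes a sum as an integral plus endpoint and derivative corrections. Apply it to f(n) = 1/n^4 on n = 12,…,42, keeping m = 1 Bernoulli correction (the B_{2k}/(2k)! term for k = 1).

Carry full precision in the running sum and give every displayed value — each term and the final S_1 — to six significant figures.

Integral: ∫_12^42 1/x^4 dx = 0.000188402.
½[f(12) + f(42)] = ½[4.82253e-05 + 3.21368e-07] = 2.42733e-05.
Running total after boundary: 0.000212675.
k=1: B_{2}/(2)! × [f^{(1)}(42) − f^{(1)}(12)] = 1/12 × (-3.06065e-08 − (-1.60751e-05)) = 1.33704e-06.

S_1 ≈ 0.000214012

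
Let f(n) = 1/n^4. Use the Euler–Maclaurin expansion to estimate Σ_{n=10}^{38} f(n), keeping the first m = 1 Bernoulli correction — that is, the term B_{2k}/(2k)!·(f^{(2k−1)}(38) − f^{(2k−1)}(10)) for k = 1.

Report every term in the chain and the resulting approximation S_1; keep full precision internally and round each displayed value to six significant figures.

Integral: ∫_10^38 1/x^4 dx = 0.000327259.
Endpoint term: (f(10) + f(38))/2 = (0.000100000 + 4.79585e-07)/2 = 5.02398e-05.
So far: 0.000377498.
Order-1 term: 1/12 · (-5.04826e-08 − (-4.00000e-05)) = 3.32913e-06.

S_1 ≈ 0.000380828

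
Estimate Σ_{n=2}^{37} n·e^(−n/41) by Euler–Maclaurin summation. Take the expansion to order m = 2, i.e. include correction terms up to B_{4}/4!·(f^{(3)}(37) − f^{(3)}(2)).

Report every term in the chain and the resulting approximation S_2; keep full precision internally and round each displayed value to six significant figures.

S_2 ≈ 390.405

The integral term ∫_2^37 x·e^(−x/41) dx = 382.021.
½[f(2) + f(37)] = ½[1.90478 + 15.0064] = 8.45561.
So far: 390.477.
Order-1 term: 1/12 · (0.0395687 − 0.905932) = -0.0721970.
After k=1: 390.405.
Order-2 term: −1/720 · (0.000506084 − 0.00167205) = 1.61939e-06.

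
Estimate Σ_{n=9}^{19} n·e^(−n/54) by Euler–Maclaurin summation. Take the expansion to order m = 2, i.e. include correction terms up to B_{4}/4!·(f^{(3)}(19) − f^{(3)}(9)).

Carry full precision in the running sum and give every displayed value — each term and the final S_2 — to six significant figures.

S_2 ≈ 117.460

∫_9^19 x·e^(−x/54) dx evaluates to 106.990.
Boundary: ½(f(9) + f(19)) = ½(7.61834 + 13.3643) = 10.4913.
So far: 117.481.
Correction k=1: B_{2}/2! · (f^{(1)}(19) − f^{(1)}(9)) = 1/12 · (0.455897 − 0.705401) = -0.0207920.
After k=1: 117.460.
Correction k=2: B_{4}/4! · (f^{(3)}(19) − f^{(3)}(9)) = −1/720 · (0.000638774 − 0.000822485) = 2.55153e-07.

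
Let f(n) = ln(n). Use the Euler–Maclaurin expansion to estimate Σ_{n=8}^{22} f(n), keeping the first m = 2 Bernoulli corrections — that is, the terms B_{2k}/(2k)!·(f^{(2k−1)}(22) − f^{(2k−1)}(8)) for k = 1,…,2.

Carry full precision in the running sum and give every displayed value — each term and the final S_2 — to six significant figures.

Integral: ∫_8^22 ln(x) dx = 37.3674.
Endpoint term: (f(8) + f(22))/2 = (2.07944 + 3.09104)/2 = 2.58524.
So far: 39.9526.
k=1: B_{2}/(2)! × [f^{(1)}(22) − f^{(1)}(8)] = 1/12 × (0.0454545 − 0.125000) = -0.00662879.
Running total after k=1: 39.9460.
k=2: B_{4}/(4)! × [f^{(3)}(22) − f^{(3)}(8)] = −1/720 × (0.000187829 − 0.00390625) = 5.16447e-06.

S_2 ≈ 39.9460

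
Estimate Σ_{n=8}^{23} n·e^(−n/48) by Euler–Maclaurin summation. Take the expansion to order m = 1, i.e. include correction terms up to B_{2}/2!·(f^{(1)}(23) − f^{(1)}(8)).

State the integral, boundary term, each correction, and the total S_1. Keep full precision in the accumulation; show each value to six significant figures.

∫_8^23 x·e^(−x/48) dx evaluates to 164.771.
Boundary: ½(f(8) + f(23)) = ½(6.77185 + 14.2439) = 10.5079.
Integral + boundary = 175.279.
Order-1 term: 1/12 · (0.322552 − 0.705401) = -0.0319041.

S_1 ≈ 175.247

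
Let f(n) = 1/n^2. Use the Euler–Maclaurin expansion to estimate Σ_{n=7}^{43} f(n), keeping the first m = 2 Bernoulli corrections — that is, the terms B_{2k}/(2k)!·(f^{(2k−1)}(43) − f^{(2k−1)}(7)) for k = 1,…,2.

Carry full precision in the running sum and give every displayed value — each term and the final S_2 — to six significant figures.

S_2 ≈ 0.130558

The integral term ∫_7^43 1/x^2 dx = 0.119601.
Endpoint term: (f(7) + f(43))/2 = (0.0204082 + 0.000540833)/2 = 0.0104745.
So far: 0.130076.
k=1: B_{2}/(2)! × [f^{(1)}(43) − f^{(1)}(7)] = 1/12 × (-2.51550e-05 − (-0.00583090)) = 0.000483812.
Partial sum through k=1: 0.130560.
k=2: B_{4}/(4)! × [f^{(3)}(43) − f^{(3)}(7)] = −1/720 × (-1.63256e-07 − (-0.00142798)) = -1.98307e-06.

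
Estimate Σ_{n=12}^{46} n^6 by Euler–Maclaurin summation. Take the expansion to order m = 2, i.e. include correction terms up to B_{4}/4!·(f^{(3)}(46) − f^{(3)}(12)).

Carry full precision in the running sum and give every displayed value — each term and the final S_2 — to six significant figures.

S_2 ≈ 6.70960e+10

∫_12^46 x^6 dx evaluates to 6.22545e+10.
Endpoint term: (f(12) + f(46))/2 = (2.98598e+06 + 9.47430e+09)/2 = 4.73864e+09.
Running total after boundary: 6.69932e+10.
Correction k=1: B_{2}/2! · (f^{(1)}(46) − f^{(1)}(12)) = 1/12 · (1.23578e+09 − 1.49299e+06) = 1.02857e+08.
Partial sum through k=1: 6.70960e+10.
Correction k=2: B_{4}/4! · (f^{(3)}(46) − f^{(3)}(12)) = −1/720 · (1.16803e+07 − 207360) = -15934.7.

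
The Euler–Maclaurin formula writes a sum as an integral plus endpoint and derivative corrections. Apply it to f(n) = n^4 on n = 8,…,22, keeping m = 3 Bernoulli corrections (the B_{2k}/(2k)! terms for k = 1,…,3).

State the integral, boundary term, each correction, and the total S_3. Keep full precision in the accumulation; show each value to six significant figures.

The integral term ∫_8^22 x^4 dx = 1.02417e+06.
½[f(8) + f(22)] = ½[4096.00 + 234256] = 119176.
Integral + boundary = 1.14335e+06.
k=1: B_{2}/(2)! × [f^{(1)}(22) − f^{(1)}(8)] = 1/12 × (42592.0 − 2048.00) = 3378.67.
Running total after k=1: 1.14673e+06.
k=2: B_{4}/(4)! × [f^{(3)}(22) − f^{(3)}(8)] = −1/720 × (528.000 − 192.000) = -0.466667.
Running total after k=2: 1.14673e+06.
k=3: B_{6}/(6)! × [f^{(5)}(22) − f^{(5)}(8)] = 1/30240 × (0.00000 − 0.00000) = 0.00000.

S_3 ≈ 1.14673e+06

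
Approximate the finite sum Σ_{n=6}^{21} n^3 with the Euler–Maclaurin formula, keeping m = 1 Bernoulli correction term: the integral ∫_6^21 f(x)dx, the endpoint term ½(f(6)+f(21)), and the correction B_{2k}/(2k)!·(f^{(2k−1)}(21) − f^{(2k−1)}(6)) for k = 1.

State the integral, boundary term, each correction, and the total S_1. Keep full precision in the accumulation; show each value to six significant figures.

Integral: ∫_6^21 x^3 dx = 48296.2.
Endpoint term: (f(6) + f(21))/2 = (216.000 + 9261.00)/2 = 4738.50.
Integral + boundary = 53034.8.
Correction k=1: B_{2}/2! · (f^{(1)}(21) − f^{(1)}(6)) = 1/12 · (1323.00 − 108.000) = 101.250.

S_1 ≈ 53136.0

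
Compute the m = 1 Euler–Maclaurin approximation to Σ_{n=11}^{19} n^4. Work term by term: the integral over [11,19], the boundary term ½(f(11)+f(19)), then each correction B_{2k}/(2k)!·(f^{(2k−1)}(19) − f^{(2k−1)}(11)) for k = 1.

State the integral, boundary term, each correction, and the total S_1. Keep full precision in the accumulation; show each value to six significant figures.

S_1 ≈ 537333

The integral term ∫_11^19 x^4 dx = 463010.
Endpoint term: (f(11) + f(19))/2 = (14641.0 + 130321)/2 = 72481.0.
Integral + boundary = 535491.
Order-1 term: 1/12 · (27436.0 − 5324.00) = 1842.67.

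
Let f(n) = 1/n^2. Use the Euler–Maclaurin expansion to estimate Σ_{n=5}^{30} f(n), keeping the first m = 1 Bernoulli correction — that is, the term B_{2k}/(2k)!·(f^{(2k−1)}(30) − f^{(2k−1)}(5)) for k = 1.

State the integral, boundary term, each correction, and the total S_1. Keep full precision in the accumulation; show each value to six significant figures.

S_1 ≈ 0.188549

∫_5^30 1/x^2 dx evaluates to 0.166667.
Endpoint term: (f(5) + f(30))/2 = (0.0400000 + 0.00111111)/2 = 0.0205556.
So far: 0.187222.
Correction k=1: B_{2}/2! · (f^{(1)}(30) − f^{(1)}(5)) = 1/12 · (-7.40741e-05 − (-0.0160000)) = 0.00132716.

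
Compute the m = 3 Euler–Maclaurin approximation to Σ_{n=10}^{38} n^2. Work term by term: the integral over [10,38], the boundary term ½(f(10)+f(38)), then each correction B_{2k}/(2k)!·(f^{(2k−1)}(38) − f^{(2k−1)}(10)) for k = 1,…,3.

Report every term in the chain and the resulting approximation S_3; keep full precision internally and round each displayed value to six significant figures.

S_3 ≈ 18734.0

The integral term ∫_10^38 x^2 dx = 17957.3.
Endpoint term: (f(10) + f(38))/2 = (100.000 + 1444.00)/2 = 772.000.
Integral + boundary = 18729.3.
Order-1 term: 1/12 · (76.0000 − 20.0000) = 4.66667.
Running total after k=1: 18734.0.
Order-2 term: −1/720 · (0.00000 − 0.00000) = 0.00000.
Running total after k=2: 18734.0.
Order-3 term: 1/30240 · (0.00000 − 0.00000) = 0.00000.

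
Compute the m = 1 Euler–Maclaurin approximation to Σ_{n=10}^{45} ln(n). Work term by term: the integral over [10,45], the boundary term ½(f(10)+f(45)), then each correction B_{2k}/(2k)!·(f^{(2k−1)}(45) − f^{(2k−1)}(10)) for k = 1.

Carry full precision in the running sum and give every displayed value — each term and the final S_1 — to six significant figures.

The integral term ∫_10^45 ln(x) dx = 113.274.
Boundary: ½(f(10) + f(45)) = ½(2.30259 + 3.80666) = 3.05462.
So far: 116.329.
Correction k=1: B_{2}/2! · (f^{(1)}(45) − f^{(1)}(10)) = 1/12 · (0.0222222 − 0.100000) = -0.00648148.

S_1 ≈ 116.322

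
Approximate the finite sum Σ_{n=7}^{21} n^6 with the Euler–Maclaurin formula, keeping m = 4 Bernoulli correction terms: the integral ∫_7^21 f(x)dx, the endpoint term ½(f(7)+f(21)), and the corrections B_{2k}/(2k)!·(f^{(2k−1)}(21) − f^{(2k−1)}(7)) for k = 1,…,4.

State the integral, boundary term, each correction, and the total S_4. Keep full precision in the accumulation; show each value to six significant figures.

S_4 ≈ 3.02155e+08

∫_7^21 x^6 dx evaluates to 2.57181e+08.
Endpoint term: (f(7) + f(21))/2 = (117649 + 8.57661e+07)/2 = 4.29419e+07.
Running total after boundary: 3.00123e+08.
Order-1 term: 1/12 · (2.45046e+07 − 100842) = 2.03365e+06.
Partial sum through k=1: 3.02156e+08.
Order-2 term: −1/720 · (1.11132e+06 − 41160.0) = -1486.33.
Partial sum through k=2: 3.02155e+08.
Order-3 term: 1/30240 · (15120.0 − 5040.00) = 0.333333.
Partial sum through k=3: 3.02155e+08.
Order-4 term: −1/1209600 · (0.00000 − 0.00000) = 0.00000.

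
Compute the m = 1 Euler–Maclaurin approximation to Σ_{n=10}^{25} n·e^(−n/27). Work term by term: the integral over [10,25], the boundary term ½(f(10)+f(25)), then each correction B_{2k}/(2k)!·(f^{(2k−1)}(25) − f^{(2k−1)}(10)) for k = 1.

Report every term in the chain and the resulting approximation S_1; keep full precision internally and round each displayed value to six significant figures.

∫_10^25 x·e^(−x/27) dx evaluates to 133.573.
Endpoint term: (f(10) + f(25))/2 = (6.90479 + 9.90411)/2 = 8.40445.
Running total after boundary: 141.978.
Order-1 term: 1/12 · (0.0293455 − 0.434746) = -0.0337834.

S_1 ≈ 141.944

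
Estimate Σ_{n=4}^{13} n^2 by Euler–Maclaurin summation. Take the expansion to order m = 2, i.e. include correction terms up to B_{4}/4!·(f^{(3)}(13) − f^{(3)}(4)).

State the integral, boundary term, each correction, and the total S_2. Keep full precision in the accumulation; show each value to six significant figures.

The integral term ∫_4^13 x^2 dx = 711.000.
Boundary: ½(f(4) + f(13)) = ½(16.0000 + 169.000) = 92.5000.
Integral + boundary = 803.500.
Correction k=1: B_{2}/2! · (f^{(1)}(13) − f^{(1)}(4)) = 1/12 · (26.0000 − 8.00000) = 1.50000.
Running total after k=1: 805.000.
Correction k=2: B_{4}/4! · (f^{(3)}(13) − f^{(3)}(4)) = −1/720 · (0.00000 − 0.00000) = 0.00000.

S_2 ≈ 805.000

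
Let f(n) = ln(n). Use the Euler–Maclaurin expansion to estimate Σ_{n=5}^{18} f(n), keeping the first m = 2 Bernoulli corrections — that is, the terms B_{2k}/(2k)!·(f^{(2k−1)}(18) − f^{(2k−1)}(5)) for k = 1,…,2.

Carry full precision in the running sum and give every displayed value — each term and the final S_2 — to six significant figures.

The integral term ∫_5^18 ln(x) dx = 30.9795.
Boundary: ½(f(5) + f(18)) = ½(1.60944 + 2.89037) = 2.24990.
Integral + boundary = 33.2294.
Order-1 term: 1/12 · (0.0555556 − 0.200000) = -0.0120370.
After k=1: 33.2174.
Order-2 term: −1/720 · (0.000342936 − 0.0160000) = 2.17459e-05.

S_2 ≈ 33.2174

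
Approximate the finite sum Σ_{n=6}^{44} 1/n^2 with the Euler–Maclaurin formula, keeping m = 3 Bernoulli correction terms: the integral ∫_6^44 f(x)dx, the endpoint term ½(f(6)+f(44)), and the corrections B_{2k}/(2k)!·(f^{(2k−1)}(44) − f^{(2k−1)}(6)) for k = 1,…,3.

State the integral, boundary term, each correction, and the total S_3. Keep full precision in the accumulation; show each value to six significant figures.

S_3 ≈ 0.158852

The integral term ∫_6^44 1/x^2 dx = 0.143939.
Endpoint term: (f(6) + f(44))/2 = (0.0277778 + 0.000516529)/2 = 0.0141472.
So far: 0.158087.
k=1: B_{2}/(2)! × [f^{(1)}(44) − f^{(1)}(6)] = 1/12 × (-2.34786e-05 − (-0.00925926)) = 0.000769648.
After k=1: 0.158856.
k=2: B_{4}/(4)! × [f^{(3)}(44) − f^{(3)}(6)] = −1/720 × (-1.45528e-07 − (-0.00308642)) = -4.28649e-06.
After k=2: 0.158852.
k=3: B_{6}/(6)! × [f^{(5)}(44) − f^{(5)}(6)] = 1/30240 × (-2.25509e-09 − (-0.00257202)) = 8.50534e-08.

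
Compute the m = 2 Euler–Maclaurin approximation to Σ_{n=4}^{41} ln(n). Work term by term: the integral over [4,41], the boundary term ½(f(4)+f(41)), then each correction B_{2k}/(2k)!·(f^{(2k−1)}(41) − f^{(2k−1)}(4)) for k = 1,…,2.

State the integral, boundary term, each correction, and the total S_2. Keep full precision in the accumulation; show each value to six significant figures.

S_2 ≈ 112.242

Integral: ∫_4^41 ln(x) dx = 109.711.
Boundary: ½(f(4) + f(41)) = ½(1.38629 + 3.71357) = 2.54993.
Integral + boundary = 112.261.
Correction k=1: B_{2}/2! · (f^{(1)}(41) − f^{(1)}(4)) = 1/12 · (0.0243902 − 0.250000) = -0.0188008.
After k=1: 112.242.
Correction k=2: B_{4}/4! · (f^{(3)}(41) − f^{(3)}(4)) = −1/720 · (2.90187e-05 − 0.0312500) = 4.33625e-05.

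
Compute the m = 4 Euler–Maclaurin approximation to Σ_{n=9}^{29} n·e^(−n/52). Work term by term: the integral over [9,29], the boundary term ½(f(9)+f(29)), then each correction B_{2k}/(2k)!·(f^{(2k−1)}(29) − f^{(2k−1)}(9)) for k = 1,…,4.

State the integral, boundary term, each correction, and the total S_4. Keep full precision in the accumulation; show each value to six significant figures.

S_4 ≈ 268.442

∫_9^29 x·e^(−x/52) dx evaluates to 256.392.
Endpoint term: (f(9) + f(29))/2 = (7.56966 + 16.6033)/2 = 12.0865.
So far: 268.479.
Correction k=1: B_{2}/2! · (f^{(1)}(29) − f^{(1)}(9)) = 1/12 · (0.253234 − 0.695503) = -0.0368557.
After k=1: 268.442.
Correction k=2: B_{4}/4! · (f^{(3)}(29) − f^{(3)}(9)) = −1/720 · (0.000517120 − 0.000879308) = 5.03039e-07.
After k=2: 268.442.
Correction k=3: B_{6}/6! · (f^{(5)}(29) − f^{(5)}(9)) = 1/30240 · (3.47850e-07 − 5.55253e-07) = -6.85854e-12.
After k=3: 268.442.
Correction k=4: B_{8}/8! · (f^{(7)}(29) − f^{(7)}(9)) = −1/1209600 · (1.86560e-10 − 2.90428e-10) = 8.58697e-17.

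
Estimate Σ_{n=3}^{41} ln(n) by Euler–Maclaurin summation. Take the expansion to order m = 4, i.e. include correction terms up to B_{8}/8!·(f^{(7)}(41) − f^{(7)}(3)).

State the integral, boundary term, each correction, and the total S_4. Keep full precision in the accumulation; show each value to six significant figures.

S_4 ≈ 113.341

The integral term ∫_3^41 ln(x) dx = 110.961.
½[f(3) + f(41)] = ½[1.09861 + 3.71357] = 2.40609.
Integral + boundary = 113.367.
k=1: B_{2}/(2)! × [f^{(1)}(41) − f^{(1)}(3)] = 1/12 × (0.0243902 − 0.333333) = -0.0257453.
After k=1: 113.341.
k=2: B_{4}/(4)! × [f^{(3)}(41) − f^{(3)}(3)] = −1/720 × (2.90187e-05 − 0.0740741) = 0.000102840.
After k=2: 113.341.
k=3: B_{6}/(6)! × [f^{(5)}(41) − f^{(5)}(3)] = 1/30240 × (2.07153e-07 − 0.0987654) = -3.26605e-06.
After k=3: 113.341.
k=4: B_{8}/(8)! × [f^{(7)}(41) − f^{(7)}(3)] = −1/1209600 × (3.69697e-09 − 0.329218) = 2.72171e-07.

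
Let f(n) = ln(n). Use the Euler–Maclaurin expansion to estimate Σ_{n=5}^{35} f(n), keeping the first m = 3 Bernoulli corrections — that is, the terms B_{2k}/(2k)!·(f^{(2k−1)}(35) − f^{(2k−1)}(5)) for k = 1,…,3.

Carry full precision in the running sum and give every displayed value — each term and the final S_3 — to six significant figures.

S_3 ≈ 88.9581

The integral term ∫_5^35 ln(x) dx = 86.3900.
½[f(5) + f(35)] = ½[1.60944 + 3.55535] = 2.58239.
Running total after boundary: 88.9724.
k=1: B_{2}/(2)! × [f^{(1)}(35) − f^{(1)}(5)] = 1/12 × (0.0285714 − 0.200000) = -0.0142857.
Running total after k=1: 88.9581.
k=2: B_{4}/(4)! × [f^{(3)}(35) − f^{(3)}(5)] = −1/720 × (4.66472e-05 − 0.0160000) = 2.21574e-05.
Running total after k=2: 88.9581.
k=3: B_{6}/(6)! × [f^{(5)}(35) − f^{(5)}(5)] = 1/30240 × (4.56952e-07 − 0.00768000) = -2.53953e-07.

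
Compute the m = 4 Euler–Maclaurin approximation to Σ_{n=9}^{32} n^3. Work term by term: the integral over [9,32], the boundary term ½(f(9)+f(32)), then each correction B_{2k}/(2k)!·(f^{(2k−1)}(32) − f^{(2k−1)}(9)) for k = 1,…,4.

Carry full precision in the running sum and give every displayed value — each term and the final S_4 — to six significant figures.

∫_9^32 x^3 dx evaluates to 260504.
Boundary: ½(f(9) + f(32)) = ½(729.000 + 32768.0) = 16748.5.
So far: 277252.
Correction k=1: B_{2}/2! · (f^{(1)}(32) − f^{(1)}(9)) = 1/12 · (3072.00 − 243.000) = 235.750.
Running total after k=1: 277488.
Correction k=2: B_{4}/4! · (f^{(3)}(32) − f^{(3)}(9)) = −1/720 · (6.00000 − 6.00000) = 0.00000.
Running total after k=2: 277488.
Correction k=3: B_{6}/6! · (f^{(5)}(32) − f^{(5)}(9)) = 1/30240 · (0.00000 − 0.00000) = 0.00000.
Running total after k=3: 277488.
Correction k=4: B_{8}/8! · (f^{(7)}(32) − f^{(7)}(9)) = −1/1209600 · (0.00000 − 0.00000) = 0.00000.

S_4 ≈ 277488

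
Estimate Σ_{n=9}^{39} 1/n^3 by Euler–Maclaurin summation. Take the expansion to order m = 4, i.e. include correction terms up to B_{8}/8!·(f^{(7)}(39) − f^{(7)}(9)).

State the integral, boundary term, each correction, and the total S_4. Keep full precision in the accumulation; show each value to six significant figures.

The integral term ∫_9^39 1/x^3 dx = 0.00584411.
Boundary: ½(f(9) + f(39)) = ½(0.00137174 + 1.68580e-05) = 0.000694300.
Integral + boundary = 0.00653841.
k=1: B_{2}/(2)! × [f^{(1)}(39) − f^{(1)}(9)] = 1/12 × (-1.29677e-06 − (-0.000457247)) = 3.79959e-05.
After k=1: 0.00657640.
k=2: B_{4}/(4)! × [f^{(3)}(39) − f^{(3)}(9)] = −1/720 × (-1.70515e-08 − (-0.000112901)) = -1.56783e-07.
After k=2: 0.00657625.
k=3: B_{6}/(6)! × [f^{(5)}(39) − f^{(5)}(9)] = 1/30240 × (-4.70851e-10 − (-5.85410e-05)) = 1.93587e-09.
After k=3: 0.00657625.
k=4: B_{8}/(8)! × [f^{(7)}(39) − f^{(7)}(9)] = −1/1209600 × (-2.22888e-11 − (-5.20365e-05)) = -4.30196e-11.

S_4 ≈ 0.00657625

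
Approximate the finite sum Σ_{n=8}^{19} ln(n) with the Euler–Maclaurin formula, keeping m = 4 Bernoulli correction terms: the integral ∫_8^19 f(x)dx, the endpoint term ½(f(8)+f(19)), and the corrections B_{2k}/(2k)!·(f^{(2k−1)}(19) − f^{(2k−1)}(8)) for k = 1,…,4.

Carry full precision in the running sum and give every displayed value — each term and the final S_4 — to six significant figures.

∫_8^19 ln(x) dx evaluates to 28.3088.
Boundary: ½(f(8) + f(19)) = ½(2.07944 + 2.94444) = 2.51194.
Running total after boundary: 30.8207.
Correction k=1: B_{2}/2! · (f^{(1)}(19) − f^{(1)}(8)) = 1/12 · (0.0526316 − 0.125000) = -0.00603070.
Partial sum through k=1: 30.8147.
Correction k=2: B_{4}/4! · (f^{(3)}(19) − f^{(3)}(8)) = −1/720 · (0.000291588 − 0.00390625) = 5.02036e-06.
Partial sum through k=2: 30.8147.
Correction k=3: B_{6}/6! · (f^{(5)}(19) − f^{(5)}(8)) = 1/30240 · (9.69267e-06 − 0.000732422) = -2.38998e-08.
Partial sum through k=3: 30.8147.
Correction k=4: B_{8}/8! · (f^{(7)}(19) − f^{(7)}(8)) = −1/1209600 · (8.05485e-07 − 0.000343323) = 2.83166e-10.

S_4 ≈ 30.8147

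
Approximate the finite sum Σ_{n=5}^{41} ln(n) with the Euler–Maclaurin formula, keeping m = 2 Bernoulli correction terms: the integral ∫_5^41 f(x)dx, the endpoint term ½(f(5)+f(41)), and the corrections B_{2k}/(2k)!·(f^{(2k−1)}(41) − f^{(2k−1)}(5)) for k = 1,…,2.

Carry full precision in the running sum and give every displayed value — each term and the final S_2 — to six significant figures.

The integral term ∫_5^41 ln(x) dx = 108.209.
½[f(5) + f(41)] = ½[1.60944 + 3.71357] = 2.66150.
Integral + boundary = 110.871.
Correction k=1: B_{2}/2! · (f^{(1)}(41) − f^{(1)}(5)) = 1/12 · (0.0243902 − 0.200000) = -0.0146341.
Partial sum through k=1: 110.856.
Correction k=2: B_{4}/4! · (f^{(3)}(41) − f^{(3)}(5)) = −1/720 · (2.90187e-05 − 0.0160000) = 2.21819e-05.

S_2 ≈ 110.856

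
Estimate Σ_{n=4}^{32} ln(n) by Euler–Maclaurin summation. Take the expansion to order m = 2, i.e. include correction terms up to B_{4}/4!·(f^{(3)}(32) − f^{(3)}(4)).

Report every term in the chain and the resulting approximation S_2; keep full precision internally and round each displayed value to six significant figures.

S_2 ≈ 79.7662

The integral term ∫_4^32 ln(x) dx = 77.3584.
½[f(4) + f(32)] = ½[1.38629 + 3.46574] = 2.42602.
Integral + boundary = 79.7844.
k=1: B_{2}/(2)! × [f^{(1)}(32) − f^{(1)}(4)] = 1/12 × (0.0312500 − 0.250000) = -0.0182292.
Partial sum through k=1: 79.7662.
k=2: B_{4}/(4)! × [f^{(3)}(32) − f^{(3)}(4)] = −1/720 × (6.10352e-05 − 0.0312500) = 4.33180e-05.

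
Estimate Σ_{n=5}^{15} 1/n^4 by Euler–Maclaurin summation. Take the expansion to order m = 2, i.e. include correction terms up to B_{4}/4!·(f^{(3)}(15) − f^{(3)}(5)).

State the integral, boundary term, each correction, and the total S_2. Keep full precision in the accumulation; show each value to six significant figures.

Integral: ∫_5^15 1/x^4 dx = 0.00256790.
Boundary: ½(f(5) + f(15)) = ½(0.00160000 + 1.97531e-05) = 0.000809877.
So far: 0.00337778.
k=1: B_{2}/(2)! × [f^{(1)}(15) − f^{(1)}(5)] = 1/12 × (-5.26749e-06 − (-0.00128000)) = 0.000106228.
After k=1: 0.00348401.
k=2: B_{4}/(4)! × [f^{(3)}(15) − f^{(3)}(5)] = −1/720 × (-7.02332e-07 − (-0.00153600)) = -2.13236e-06.

S_2 ≈ 0.00348187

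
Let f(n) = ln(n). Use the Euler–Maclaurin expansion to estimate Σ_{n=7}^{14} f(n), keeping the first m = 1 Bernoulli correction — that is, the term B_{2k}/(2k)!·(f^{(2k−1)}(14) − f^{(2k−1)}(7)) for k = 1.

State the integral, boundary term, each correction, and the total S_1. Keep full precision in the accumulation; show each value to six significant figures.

S_1 ≈ 18.6120

∫_7^14 ln(x) dx evaluates to 16.3254.
½[f(7) + f(14)] = ½[1.94591 + 2.63906] = 2.29248.
Running total after boundary: 18.6179.
Correction k=1: B_{2}/2! · (f^{(1)}(14) − f^{(1)}(7)) = 1/12 · (0.0714286 − 0.142857) = -0.00595238.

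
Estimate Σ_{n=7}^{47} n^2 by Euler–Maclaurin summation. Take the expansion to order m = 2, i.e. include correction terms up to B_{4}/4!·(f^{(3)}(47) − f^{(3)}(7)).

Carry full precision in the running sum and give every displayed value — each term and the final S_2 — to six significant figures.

The integral term ∫_7^47 x^2 dx = 34493.3.
Boundary: ½(f(7) + f(47)) = ½(49.0000 + 2209.00) = 1129.00.
Running total after boundary: 35622.3.
k=1: B_{2}/(2)! × [f^{(1)}(47) − f^{(1)}(7)] = 1/12 × (94.0000 − 14.0000) = 6.66667.
After k=1: 35629.0.
k=2: B_{4}/(4)! × [f^{(3)}(47) − f^{(3)}(7)] = −1/720 × (0.00000 − 0.00000) = 0.00000.

S_2 ≈ 35629.0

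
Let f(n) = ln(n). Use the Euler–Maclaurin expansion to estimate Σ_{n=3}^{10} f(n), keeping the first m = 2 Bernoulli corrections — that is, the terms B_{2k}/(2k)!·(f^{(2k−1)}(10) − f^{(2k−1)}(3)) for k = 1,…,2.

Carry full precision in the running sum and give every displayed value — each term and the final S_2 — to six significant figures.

S_2 ≈ 14.4113

∫_3^10 ln(x) dx evaluates to 12.7300.
Endpoint term: (f(3) + f(10))/2 = (1.09861 + 2.30259)/2 = 1.70060.
Integral + boundary = 14.4306.
Order-1 term: 1/12 · (0.100000 − 0.333333) = -0.0194444.
Partial sum through k=1: 14.4112.
Order-2 term: −1/720 · (0.00200000 − 0.0740741) = 0.000100103.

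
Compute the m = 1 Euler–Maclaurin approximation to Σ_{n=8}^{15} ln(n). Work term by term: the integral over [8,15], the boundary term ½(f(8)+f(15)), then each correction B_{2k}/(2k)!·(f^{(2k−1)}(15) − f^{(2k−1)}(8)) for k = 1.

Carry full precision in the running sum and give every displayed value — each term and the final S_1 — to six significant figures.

S_1 ≈ 19.3741

∫_8^15 ln(x) dx evaluates to 16.9852.
Endpoint term: (f(8) + f(15))/2 = (2.07944 + 2.70805)/2 = 2.39375.
Running total after boundary: 19.3790.
k=1: B_{2}/(2)! × [f^{(1)}(15) − f^{(1)}(8)] = 1/12 × (0.0666667 − 0.125000) = -0.00486111.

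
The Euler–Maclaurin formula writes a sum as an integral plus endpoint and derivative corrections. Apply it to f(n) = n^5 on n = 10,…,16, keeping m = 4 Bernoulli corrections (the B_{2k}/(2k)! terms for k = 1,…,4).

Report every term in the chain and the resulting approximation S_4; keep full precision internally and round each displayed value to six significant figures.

S_4 ≈ 3.22695e+06

The integral term ∫_10^16 x^5 dx = 2.62954e+06.
Boundary: ½(f(10) + f(16)) = ½(100000 + 1.04858e+06) = 574288.
Integral + boundary = 3.20382e+06.
Correction k=1: B_{2}/2! · (f^{(1)}(16) − f^{(1)}(10)) = 1/12 · (327680 − 50000.0) = 23140.0.
Partial sum through k=1: 3.22696e+06.
Correction k=2: B_{4}/4! · (f^{(3)}(16) − f^{(3)}(10)) = −1/720 · (15360.0 − 6000.00) = -13.0000.
Partial sum through k=2: 3.22695e+06.
Correction k=3: B_{6}/6! · (f^{(5)}(16) − f^{(5)}(10)) = 1/30240 · (120.000 − 120.000) = 0.00000.
Partial sum through k=3: 3.22695e+06.
Correction k=4: B_{8}/8! · (f^{(7)}(16) − f^{(7)}(10)) = −1/1209600 · (0.00000 − 0.00000) = 0.00000.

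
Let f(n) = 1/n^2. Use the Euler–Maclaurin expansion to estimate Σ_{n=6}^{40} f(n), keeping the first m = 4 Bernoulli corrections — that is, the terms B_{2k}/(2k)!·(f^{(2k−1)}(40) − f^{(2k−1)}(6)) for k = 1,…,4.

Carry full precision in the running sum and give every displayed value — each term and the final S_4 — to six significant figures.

The integral term ∫_6^40 1/x^2 dx = 0.141667.
Endpoint term: (f(6) + f(40))/2 = (0.0277778 + 0.000625000)/2 = 0.0142014.
Running total after boundary: 0.155868.
k=1: B_{2}/(2)! × [f^{(1)}(40) − f^{(1)}(6)] = 1/12 × (-3.12500e-05 − (-0.00925926)) = 0.000769001.
Partial sum through k=1: 0.156637.
k=2: B_{4}/(4)! × [f^{(3)}(40) − f^{(3)}(6)] = −1/720 × (-2.34375e-07 − (-0.00308642)) = -4.28637e-06.
Partial sum through k=2: 0.156633.
k=3: B_{6}/(6)! × [f^{(5)}(40) − f^{(5)}(6)] = 1/30240 × (-4.39453e-09 − (-0.00257202)) = 8.50533e-08.
Partial sum through k=3: 0.156633.
k=4: B_{8}/(8)! × [f^{(7)}(40) − f^{(7)}(6)] = −1/1209600 × (-1.53809e-10 − (-0.00400091)) = -3.30763e-09.

S_4 ≈ 0.156633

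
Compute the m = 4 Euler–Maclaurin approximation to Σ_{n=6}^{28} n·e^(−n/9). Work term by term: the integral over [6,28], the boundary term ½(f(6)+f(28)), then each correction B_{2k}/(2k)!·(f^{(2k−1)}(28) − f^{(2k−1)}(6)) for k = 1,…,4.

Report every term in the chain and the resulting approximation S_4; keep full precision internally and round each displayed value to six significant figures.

∫_6^28 x·e^(−x/9) dx evaluates to 54.4757.
Endpoint term: (f(6) + f(28))/2 = (3.08050 + 1.24744)/2 = 2.16397.
So far: 56.6397.
k=1: B_{2}/(2)! × [f^{(1)}(28) − f^{(1)}(6)] = 1/12 × (-0.0940530 − 0.171139) = -0.0220993.
Running total after k=1: 56.6176.
k=2: B_{4}/(4)! × [f^{(3)}(28) − f^{(3)}(6)] = −1/720 × (-6.11131e-05 − 0.0147898) = 2.06263e-05.
Running total after k=2: 56.6176.
k=3: B_{6}/(6)! × [f^{(5)}(28) − f^{(5)}(6)] = 1/30240 × (1.28262e-05 − 0.000339096) = -1.07893e-08.
Running total after k=3: 56.6176.
k=4: B_{8}/(8)! × [f^{(7)}(28) − f^{(7)}(6)] = −1/1209600 × (3.26011e-07 − 6.11854e-06) = 4.78880e-12.

S_4 ≈ 56.6176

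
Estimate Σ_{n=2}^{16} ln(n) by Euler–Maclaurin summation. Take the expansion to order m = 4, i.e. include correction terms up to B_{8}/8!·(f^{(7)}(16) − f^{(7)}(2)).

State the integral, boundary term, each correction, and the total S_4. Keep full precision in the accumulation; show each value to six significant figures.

The integral term ∫_2^16 ln(x) dx = 28.9751.
½[f(2) + f(16)] = ½[0.693147 + 2.77259] = 1.73287.
Integral + boundary = 30.7080.
Order-1 term: 1/12 · (0.0625000 − 0.500000) = -0.0364583.
Running total after k=1: 30.6715.
Order-2 term: −1/720 · (0.000488281 − 0.250000) = 0.000346544.
Running total after k=2: 30.6719.
Order-3 term: 1/30240 · (2.28882e-05 − 0.750000) = -2.48008e-05.
Running total after k=3: 30.6719.
Order-4 term: −1/1209600 · (2.68221e-06 − 5.62500) = 4.65030e-06.

S_4 ≈ 30.6719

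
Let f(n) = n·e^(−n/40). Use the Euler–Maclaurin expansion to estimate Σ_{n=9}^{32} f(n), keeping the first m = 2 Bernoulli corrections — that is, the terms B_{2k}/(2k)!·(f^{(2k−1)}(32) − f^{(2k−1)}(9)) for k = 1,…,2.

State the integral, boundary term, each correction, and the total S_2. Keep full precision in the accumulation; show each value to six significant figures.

Integral: ∫_9^32 x·e^(−x/40) dx = 271.024.
Endpoint term: (f(9) + f(32))/2 = (7.18665 + 14.3785)/2 = 10.7826.
So far: 281.807.
Order-1 term: 1/12 · (0.0898658 − 0.618850) = -0.0440820.
Running total after k=1: 281.763.
Order-2 term: −1/720 · (0.000617827 − 0.00138493) = 1.06542e-06.

S_2 ≈ 281.763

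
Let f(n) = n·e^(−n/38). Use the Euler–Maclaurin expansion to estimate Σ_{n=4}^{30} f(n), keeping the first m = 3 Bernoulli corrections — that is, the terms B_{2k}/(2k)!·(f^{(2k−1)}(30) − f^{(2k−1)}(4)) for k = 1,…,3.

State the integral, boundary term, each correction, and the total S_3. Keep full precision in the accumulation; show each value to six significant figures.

∫_4^30 x·e^(−x/38) dx evaluates to 263.188.
Endpoint term: (f(4) + f(30))/2 = (3.60035 + 13.6225)/2 = 8.61143.
Integral + boundary = 271.799.
k=1: B_{2}/(2)! × [f^{(1)}(30) − f^{(1)}(4)] = 1/12 × (0.0955966 − 0.805342) = -0.0591454.
Partial sum through k=1: 271.740.
k=2: B_{4}/(4)! × [f^{(3)}(30) − f^{(3)}(4)] = −1/720 × (0.000695127 − 0.00180437) = 1.54062e-06.
Partial sum through k=2: 271.740.
k=3: B_{6}/(6)! × [f^{(5)}(30) − f^{(5)}(4)] = 1/30240 × (9.16934e-07 − 2.11290e-06) = -3.95493e-11.

S_3 ≈ 271.740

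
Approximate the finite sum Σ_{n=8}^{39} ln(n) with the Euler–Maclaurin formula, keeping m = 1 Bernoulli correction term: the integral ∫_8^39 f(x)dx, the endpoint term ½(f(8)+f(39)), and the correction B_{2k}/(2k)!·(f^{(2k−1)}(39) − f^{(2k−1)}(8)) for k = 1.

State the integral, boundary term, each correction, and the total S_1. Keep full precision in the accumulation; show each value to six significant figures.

∫_8^39 ln(x) dx evaluates to 95.2434.
Boundary: ½(f(8) + f(39)) = ½(2.07944 + 3.66356) = 2.87150.
So far: 98.1149.
Order-1 term: 1/12 · (0.0256410 − 0.125000) = -0.00827991.

S_1 ≈ 98.1066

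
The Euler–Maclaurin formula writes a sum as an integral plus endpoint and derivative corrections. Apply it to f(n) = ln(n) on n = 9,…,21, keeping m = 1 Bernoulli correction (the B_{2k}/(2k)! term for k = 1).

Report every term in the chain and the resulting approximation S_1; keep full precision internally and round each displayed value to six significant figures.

S_1 ≈ 34.7755

∫_9^21 ln(x) dx evaluates to 32.1599.
½[f(9) + f(21)] = ½[2.19722 + 3.04452] = 2.62087.
Integral + boundary = 34.7808.
Order-1 term: 1/12 · (0.0476190 − 0.111111) = -0.00529101.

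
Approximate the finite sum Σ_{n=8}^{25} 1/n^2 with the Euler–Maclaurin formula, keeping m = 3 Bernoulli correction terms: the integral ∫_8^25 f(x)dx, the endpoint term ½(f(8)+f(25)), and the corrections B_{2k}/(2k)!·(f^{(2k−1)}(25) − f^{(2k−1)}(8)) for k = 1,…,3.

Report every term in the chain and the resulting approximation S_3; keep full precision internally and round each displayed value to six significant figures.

S_3 ≈ 0.0939264

∫_8^25 1/x^2 dx evaluates to 0.0850000.
½[f(8) + f(25)] = ½[0.0156250 + 0.00160000] = 0.00861250.
Integral + boundary = 0.0936125.
Correction k=1: B_{2}/2! · (f^{(1)}(25) − f^{(1)}(8)) = 1/12 · (-0.000128000 − (-0.00390625)) = 0.000314854.
Partial sum through k=1: 0.0939274.
Correction k=2: B_{4}/4! · (f^{(3)}(25) − f^{(3)}(8)) = −1/720 · (-2.45760e-06 − (-0.000732422)) = -1.01384e-06.
Partial sum through k=2: 0.0939263.
Correction k=3: B_{6}/6! · (f^{(5)}(25) − f^{(5)}(8)) = 1/30240 · (-1.17965e-07 − (-0.000343323)) = 1.13494e-08.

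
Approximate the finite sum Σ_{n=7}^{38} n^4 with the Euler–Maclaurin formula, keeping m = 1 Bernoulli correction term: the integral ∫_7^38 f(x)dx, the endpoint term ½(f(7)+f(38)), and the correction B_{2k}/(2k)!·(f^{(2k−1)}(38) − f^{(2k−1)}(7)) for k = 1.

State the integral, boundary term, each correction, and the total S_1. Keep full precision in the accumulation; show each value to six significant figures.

Integral: ∫_7^38 x^4 dx = 1.58437e+07.
Boundary: ½(f(7) + f(38)) = ½(2401.00 + 2.08514e+06) = 1.04377e+06.
Integral + boundary = 1.68874e+07.
Correction k=1: B_{2}/2! · (f^{(1)}(38) − f^{(1)}(7)) = 1/12 · (219488 − 1372.00) = 18176.3.

S_1 ≈ 1.69056e+07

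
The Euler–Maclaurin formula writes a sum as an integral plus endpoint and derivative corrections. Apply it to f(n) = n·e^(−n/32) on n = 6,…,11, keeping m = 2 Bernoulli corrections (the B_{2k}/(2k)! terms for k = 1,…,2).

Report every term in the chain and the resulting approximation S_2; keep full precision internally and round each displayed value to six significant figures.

∫_6^11 x·e^(−x/32) dx evaluates to 32.3693.
Endpoint term: (f(6) + f(11))/2 = (4.97417 + 7.80017)/2 = 6.38717.
Integral + boundary = 38.7565.
Correction k=1: B_{2}/2! · (f^{(1)}(11) − f^{(1)}(6)) = 1/12 · (0.465351 − 0.673586) = -0.0173529.
Partial sum through k=1: 38.7391.
Correction k=2: B_{4}/4! · (f^{(3)}(11) − f^{(3)}(6)) = −1/720 · (0.00183942 − 0.00227700) = 6.07749e-07.

S_2 ≈ 38.7391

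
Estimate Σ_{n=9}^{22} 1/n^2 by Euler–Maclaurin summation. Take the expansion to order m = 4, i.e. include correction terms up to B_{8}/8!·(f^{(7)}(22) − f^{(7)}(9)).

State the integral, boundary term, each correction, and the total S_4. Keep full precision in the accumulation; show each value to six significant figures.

Integral: ∫_9^22 1/x^2 dx = 0.0656566.
½[f(9) + f(22)] = ½[0.0123457 + 0.00206612] = 0.00720590.
Running total after boundary: 0.0728625.
k=1: B_{2}/(2)! × [f^{(1)}(22) − f^{(1)}(9)] = 1/12 × (-0.000187829 − (-0.00274348)) = 0.000212971.
After k=1: 0.0730754.
k=2: B_{4}/(4)! × [f^{(3)}(22) − f^{(3)}(9)] = −1/720 × (-4.65691e-06 − (-0.000406442)) = -5.58035e-07.
After k=2: 0.0730749.
k=3: B_{6}/(6)! × [f^{(5)}(22) − f^{(5)}(9)] = 1/30240 × (-2.88651e-07 − (-0.000150534)) = 4.96843e-09.
After k=3: 0.0730749.
k=4: B_{8}/(8)! × [f^{(7)}(22) − f^{(7)}(9)] = −1/1209600 × (-3.33977e-08 − (-0.000104073)) = -8.60115e-11.

S_4 ≈ 0.0730749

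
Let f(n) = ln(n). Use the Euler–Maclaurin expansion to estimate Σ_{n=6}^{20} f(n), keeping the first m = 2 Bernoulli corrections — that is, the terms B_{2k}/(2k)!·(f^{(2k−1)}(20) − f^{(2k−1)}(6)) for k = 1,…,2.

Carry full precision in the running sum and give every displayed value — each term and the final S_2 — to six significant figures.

Integral: ∫_6^20 ln(x) dx = 35.1641.
Boundary: ½(f(6) + f(20)) = ½(1.79176 + 2.99573) = 2.39375.
So far: 37.5578.
Order-1 term: 1/12 · (0.0500000 − 0.166667) = -0.00972222.
After k=1: 37.5481.
Order-2 term: −1/720 · (0.000250000 − 0.00925926) = 1.25129e-05.

S_2 ≈ 37.5481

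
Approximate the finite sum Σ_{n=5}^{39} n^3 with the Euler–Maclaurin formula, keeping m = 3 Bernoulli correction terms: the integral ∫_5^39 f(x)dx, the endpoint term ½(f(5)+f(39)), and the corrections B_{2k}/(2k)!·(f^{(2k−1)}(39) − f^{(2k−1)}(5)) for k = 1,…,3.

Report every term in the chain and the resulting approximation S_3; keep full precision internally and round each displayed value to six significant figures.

S_3 ≈ 608300

Integral: ∫_5^39 x^3 dx = 578204.
Endpoint term: (f(5) + f(39))/2 = (125.000 + 59319.0)/2 = 29722.0.
Running total after boundary: 607926.
k=1: B_{2}/(2)! × [f^{(1)}(39) − f^{(1)}(5)] = 1/12 × (4563.00 − 75.0000) = 374.000.
After k=1: 608300.
k=2: B_{4}/(4)! × [f^{(3)}(39) − f^{(3)}(5)] = −1/720 × (6.00000 − 6.00000) = 0.00000.
After k=2: 608300.
k=3: B_{6}/(6)! × [f^{(5)}(39) − f^{(5)}(5)] = 1/30240 × (0.00000 − 0.00000) = 0.00000.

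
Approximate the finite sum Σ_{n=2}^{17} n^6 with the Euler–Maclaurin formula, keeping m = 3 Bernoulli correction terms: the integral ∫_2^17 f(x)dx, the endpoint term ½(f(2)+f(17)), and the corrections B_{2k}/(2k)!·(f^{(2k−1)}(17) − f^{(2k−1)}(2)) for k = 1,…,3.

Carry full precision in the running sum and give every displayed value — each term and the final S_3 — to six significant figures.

Integral: ∫_2^17 x^6 dx = 5.86198e+07.
Endpoint term: (f(2) + f(17))/2 = (64.0000 + 2.41376e+07)/2 = 1.20688e+07.
Running total after boundary: 7.06886e+07.
Correction k=1: B_{2}/2! · (f^{(1)}(17) − f^{(1)}(2)) = 1/12 · (8.51914e+06 − 192.000) = 709912.
Running total after k=1: 7.13985e+07.
Correction k=2: B_{4}/4! · (f^{(3)}(17) − f^{(3)}(2)) = −1/720 · (589560 − 960.000) = -817.500.
Running total after k=2: 7.13977e+07.
Correction k=3: B_{6}/6! · (f^{(5)}(17) − f^{(5)}(2)) = 1/30240 · (12240.0 − 1440.00) = 0.357143.

S_3 ≈ 7.13977e+07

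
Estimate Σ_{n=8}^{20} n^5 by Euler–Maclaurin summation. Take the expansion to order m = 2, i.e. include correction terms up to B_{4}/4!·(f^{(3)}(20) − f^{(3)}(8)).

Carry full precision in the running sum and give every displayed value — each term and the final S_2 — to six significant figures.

Integral: ∫_8^20 x^5 dx = 1.06230e+07.
Endpoint term: (f(8) + f(20))/2 = (32768.0 + 3.20000e+06)/2 = 1.61638e+06.
Running total after boundary: 1.22394e+07.
Order-1 term: 1/12 · (800000 − 20480.0) = 64960.0.
After k=1: 1.23043e+07.
Order-2 term: −1/720 · (24000.0 − 3840.00) = -28.0000.

S_2 ≈ 1.23043e+07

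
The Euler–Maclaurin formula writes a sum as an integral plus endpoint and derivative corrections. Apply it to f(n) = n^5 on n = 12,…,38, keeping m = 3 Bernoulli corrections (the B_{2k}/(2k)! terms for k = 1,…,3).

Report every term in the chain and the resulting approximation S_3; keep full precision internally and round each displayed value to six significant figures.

S_3 ≈ 5.41927e+08

∫_12^38 x^5 dx evaluates to 5.01325e+08.
Boundary: ½(f(12) + f(38)) = ½(248832 + 7.92352e+07) = 3.97420e+07.
So far: 5.41067e+08.
Correction k=1: B_{2}/2! · (f^{(1)}(38) − f^{(1)}(12)) = 1/12 · (1.04257e+07 − 103680) = 860167.
After k=1: 5.41927e+08.
Correction k=2: B_{4}/4! · (f^{(3)}(38) − f^{(3)}(12)) = −1/720 · (86640.0 − 8640.00) = -108.333.
After k=2: 5.41927e+08.
Correction k=3: B_{6}/6! · (f^{(5)}(38) − f^{(5)}(12)) = 1/30240 · (120.000 − 120.000) = 0.00000.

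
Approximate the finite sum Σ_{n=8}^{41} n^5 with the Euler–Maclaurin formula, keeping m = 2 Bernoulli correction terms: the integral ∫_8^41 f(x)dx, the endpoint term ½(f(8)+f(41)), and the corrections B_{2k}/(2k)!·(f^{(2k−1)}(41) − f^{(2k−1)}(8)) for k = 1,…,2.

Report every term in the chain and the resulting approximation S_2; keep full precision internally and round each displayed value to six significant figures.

∫_8^41 x^5 dx evaluates to 7.91640e+08.
½[f(8) + f(41)] = ½[32768.0 + 1.15856e+08] = 5.79445e+07.
Integral + boundary = 8.49585e+08.
Order-1 term: 1/12 · (1.41288e+07 − 20480.0) = 1.17569e+06.
Running total after k=1: 8.50761e+08.
Order-2 term: −1/720 · (100860 − 3840.00) = -134.750.

S_2 ≈ 8.50760e+08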